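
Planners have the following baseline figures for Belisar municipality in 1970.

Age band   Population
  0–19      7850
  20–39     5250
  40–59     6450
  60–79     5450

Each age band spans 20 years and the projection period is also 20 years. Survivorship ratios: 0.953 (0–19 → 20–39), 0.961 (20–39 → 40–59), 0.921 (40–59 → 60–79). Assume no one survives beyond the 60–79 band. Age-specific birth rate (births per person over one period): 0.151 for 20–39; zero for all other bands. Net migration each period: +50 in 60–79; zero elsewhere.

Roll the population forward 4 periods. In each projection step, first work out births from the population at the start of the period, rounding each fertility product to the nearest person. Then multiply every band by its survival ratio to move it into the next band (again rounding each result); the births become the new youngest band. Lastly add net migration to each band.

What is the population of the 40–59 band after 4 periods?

(Bands numbered youngest = 1 to oldest = 4.)
Period 1:
Births: 5250 × 0.151 = 793
Band 2: 7850 × 0.953 = 7481
Band 3: 5250 × 0.961 = 5045
Band 4: 6450 × 0.921 = 5940
Net migration: Band 4 + 50 → 5990
→ [793, 7481, 5045, 5990]
Period 2:
Births: 7481 × 0.151 = 1130
Band 2: 793 × 0.953 = 756
Band 3: 7481 × 0.961 = 7189
Band 4: 5045 × 0.921 = 4646
Net migration: Band 4 + 50 → 4696
→ [1130, 756, 7189, 4696]
Period 3:
Births: 756 × 0.151 = 114
Band 2: 1130 × 0.953 = 1077
Band 3: 756 × 0.961 = 727
Band 4: 7189 × 0.921 = 6621
Net migration: Band 4 + 50 → 6671
→ [114, 1077, 727, 6671]
Period 4:
Births: 1077 × 0.151 = 163
Band 2: 114 × 0.953 = 109
Band 3: 1077 × 0.961 = 1035
Band 4: 727 × 0.921 = 670
Net migration: Band 4 + 50 → 720
→ [163, 109, 1035, 720]

1035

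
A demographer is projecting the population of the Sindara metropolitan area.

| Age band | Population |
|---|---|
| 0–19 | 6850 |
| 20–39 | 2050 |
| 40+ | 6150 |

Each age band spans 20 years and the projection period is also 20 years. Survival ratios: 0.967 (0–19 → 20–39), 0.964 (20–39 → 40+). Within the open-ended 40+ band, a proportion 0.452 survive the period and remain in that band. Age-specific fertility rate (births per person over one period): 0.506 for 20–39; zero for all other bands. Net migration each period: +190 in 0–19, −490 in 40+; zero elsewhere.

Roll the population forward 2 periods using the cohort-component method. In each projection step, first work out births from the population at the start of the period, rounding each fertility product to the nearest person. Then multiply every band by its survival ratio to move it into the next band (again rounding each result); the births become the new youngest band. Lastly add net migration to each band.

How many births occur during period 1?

1037

(Groups numbered youngest = 1 to oldest = 3.)
Period 1:
Births: 2050 * 0.506 = 1037
Group 2: 6850 * 0.967 = 6624
Group 3: 2050 * 0.964 + 6150 * 0.452 = 1976 + 2780 = 4756
Net migration: Group 1 + 190 → 1227; Group 3 − 490 → 4266
Giving 1227 / 6624 / 4266.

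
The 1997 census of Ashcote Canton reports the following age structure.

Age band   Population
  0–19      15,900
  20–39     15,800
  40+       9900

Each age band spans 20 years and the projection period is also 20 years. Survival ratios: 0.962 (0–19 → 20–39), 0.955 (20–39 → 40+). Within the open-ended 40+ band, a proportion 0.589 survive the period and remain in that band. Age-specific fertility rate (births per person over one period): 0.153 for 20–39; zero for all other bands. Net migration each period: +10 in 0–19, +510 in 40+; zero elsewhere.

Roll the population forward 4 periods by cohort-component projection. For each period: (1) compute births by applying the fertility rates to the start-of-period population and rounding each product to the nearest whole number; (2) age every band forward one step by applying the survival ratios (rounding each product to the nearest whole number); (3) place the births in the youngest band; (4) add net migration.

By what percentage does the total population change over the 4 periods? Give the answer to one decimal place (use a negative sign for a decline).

(Groups numbered youngest = 1 to oldest = 3.)
Period 1:
Births: 15800 × 0.153 = 2417
Group 2: 15900 × 0.962 = 15296
Group 3: 15800 × 0.955 + 9900 × 0.589 = 15089 + 5831 = 20920
Net migration: Group 1 + 10 → 2427; Group 3 + 510 → 21430
End of period: [2427, 15296, 21430]
Period 2:
Births: 15296 × 0.153 = 2340
Group 2: 2427 × 0.962 = 2335
Group 3: 15296 × 0.955 + 21430 × 0.589 = 14608 + 12622 = 27230
Net migration: Group 1 + 10 → 2350; Group 3 + 510 → 27740
End of period: [2350, 2335, 27740]
Period 3:
Births: 2335 × 0.153 = 357
Group 2: 2350 × 0.962 = 2261
Group 3: 2335 × 0.955 + 27740 × 0.589 = 2230 + 16339 = 18569
Net migration: Group 1 + 10 → 367; Group 3 + 510 → 19079
End of period: [367, 2261, 19079]
Period 4:
Births: 2261 × 0.153 = 346
Group 2: 367 × 0.962 = 353
Group 3: 2261 × 0.955 + 19079 × 0.589 = 2159 + 11238 = 13397
Net migration: Group 1 + 10 → 356; Group 3 + 510 → 13907
End of period: [356, 353, 13907]
Total: 41600 → 14616; change = -26984; percentage change = -64.9%

-64.9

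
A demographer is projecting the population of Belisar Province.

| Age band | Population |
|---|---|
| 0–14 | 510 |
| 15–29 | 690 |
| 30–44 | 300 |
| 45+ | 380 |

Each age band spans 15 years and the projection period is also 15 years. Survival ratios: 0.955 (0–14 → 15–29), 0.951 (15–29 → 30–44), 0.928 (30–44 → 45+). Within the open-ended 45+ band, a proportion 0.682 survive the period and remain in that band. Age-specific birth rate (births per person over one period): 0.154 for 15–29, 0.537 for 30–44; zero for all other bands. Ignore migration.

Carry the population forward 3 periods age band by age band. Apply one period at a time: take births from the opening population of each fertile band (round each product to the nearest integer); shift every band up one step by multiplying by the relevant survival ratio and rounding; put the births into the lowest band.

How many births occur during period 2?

427

Call the groups 1 to 4, youngest first.
Period 1.
Births: 690 * 0.154 = 106  |  300 * 0.537 = 161 ⇒ total 267
Group 2: 510 * 0.955 = 487
Group 3: 690 * 0.951 = 656
Group 4: 300 * 0.928 + 380 * 0.682 = 278 + 259 = 537
→ [267, 487, 656, 537]
Period 2.
Births: 487 * 0.154 = 75  |  656 * 0.537 = 352 ⇒ total 427
Group 2: 267 * 0.955 = 255
Group 3: 487 * 0.951 = 463
Group 4: 656 * 0.928 + 537 * 0.682 = 609 + 366 = 975
→ [427, 255, 463, 975]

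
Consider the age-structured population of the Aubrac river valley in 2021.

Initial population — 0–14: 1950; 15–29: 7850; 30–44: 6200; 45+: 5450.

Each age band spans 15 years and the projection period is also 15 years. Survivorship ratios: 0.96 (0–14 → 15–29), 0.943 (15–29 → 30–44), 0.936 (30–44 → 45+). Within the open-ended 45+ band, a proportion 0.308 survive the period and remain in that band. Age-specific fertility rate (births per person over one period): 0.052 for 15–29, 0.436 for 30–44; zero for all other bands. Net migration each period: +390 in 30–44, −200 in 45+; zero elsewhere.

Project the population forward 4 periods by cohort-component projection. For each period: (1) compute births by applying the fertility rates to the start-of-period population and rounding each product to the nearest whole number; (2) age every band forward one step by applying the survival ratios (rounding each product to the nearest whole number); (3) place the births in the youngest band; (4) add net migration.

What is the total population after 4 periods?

Numbering the groups 1..4 from youngest to oldest:
— Period 1 —
Births: 7850 × 0.052 = 408, 6200 × 0.436 = 2703 → 3111
Group 2: 1950 × 0.96 = 1872
Group 3: 7850 × 0.943 = 7403
Group 4: 6200 × 0.936 + 5450 × 0.308 = 5803 + 1679 = 7482
Net migration: Group 3 + 390 → 7793; Group 4 − 200 → 7282
End of period: [3111, 1872, 7793, 7282]
— Period 2 —
Births: 1872 × 0.052 = 97, 7793 × 0.436 = 3398 → 3495
Group 2: 3111 × 0.96 = 2987
Group 3: 1872 × 0.943 = 1765
Group 4: 7793 × 0.936 + 7282 × 0.308 = 7294 + 2243 = 9537
Net migration: Group 3 + 390 → 2155; Group 4 − 200 → 9337
End of period: [3495, 2987, 2155, 9337]
— Period 3 —
Births: 2987 × 0.052 = 155, 2155 × 0.436 = 940 → 1095
Group 2: 3495 × 0.96 = 3355
Group 3: 2987 × 0.943 = 2817
Group 4: 2155 × 0.936 + 9337 × 0.308 = 2017 + 2876 = 4893
Net migration: Group 3 + 390 → 3207; Group 4 − 200 → 4693
End of period: [1095, 3355, 3207, 4693]
— Period 4 —
Births: 3355 × 0.052 = 174, 3207 × 0.436 = 1398 → 1572
Group 2: 1095 × 0.96 = 1051
Group 3: 3355 × 0.943 = 3164
Group 4: 3207 × 0.936 + 4693 × 0.308 = 3002 + 1445 = 4447
Net migration: Group 3 + 390 → 3554; Group 4 − 200 → 4247
End of period: [1572, 1051, 3554, 4247]
Total after period 4: 1572 + 1051 + 3554 + 4247 = 10424

10424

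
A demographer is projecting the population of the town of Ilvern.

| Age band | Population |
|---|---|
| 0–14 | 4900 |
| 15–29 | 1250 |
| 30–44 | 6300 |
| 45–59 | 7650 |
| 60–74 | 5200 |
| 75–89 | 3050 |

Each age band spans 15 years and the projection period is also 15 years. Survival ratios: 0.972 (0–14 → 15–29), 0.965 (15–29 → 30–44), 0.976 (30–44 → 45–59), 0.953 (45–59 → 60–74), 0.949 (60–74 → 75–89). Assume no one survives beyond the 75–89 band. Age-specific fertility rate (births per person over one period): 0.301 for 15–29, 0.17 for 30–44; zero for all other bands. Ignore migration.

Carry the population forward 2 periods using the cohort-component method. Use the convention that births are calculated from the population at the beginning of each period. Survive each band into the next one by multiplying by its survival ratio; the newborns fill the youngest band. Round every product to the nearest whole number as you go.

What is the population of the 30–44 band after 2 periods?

4596

Period 1.
Births: 1250 * 0.301 = 376  |  6300 * 0.17 = 1071 → total 1447
15–29: 4900 * 0.972 = 4763
30–44: 1250 * 0.965 = 1206
45–59: 6300 * 0.976 = 6149
60–74: 7650 * 0.953 = 7290
75–89: 5200 * 0.949 = 4935
→ [1447, 4763, 1206, 6149, 7290, 4935]
Period 2.
Births: 4763 * 0.301 = 1434  |  1206 * 0.17 = 205 → total 1639
15–29: 1447 * 0.972 = 1406
30–44: 4763 * 0.965 = 4596
45–59: 1206 * 0.976 = 1177
60–74: 6149 * 0.953 = 5860
75–89: 7290 * 0.949 = 6918
→ [1639, 1406, 4596, 1177, 5860, 6918]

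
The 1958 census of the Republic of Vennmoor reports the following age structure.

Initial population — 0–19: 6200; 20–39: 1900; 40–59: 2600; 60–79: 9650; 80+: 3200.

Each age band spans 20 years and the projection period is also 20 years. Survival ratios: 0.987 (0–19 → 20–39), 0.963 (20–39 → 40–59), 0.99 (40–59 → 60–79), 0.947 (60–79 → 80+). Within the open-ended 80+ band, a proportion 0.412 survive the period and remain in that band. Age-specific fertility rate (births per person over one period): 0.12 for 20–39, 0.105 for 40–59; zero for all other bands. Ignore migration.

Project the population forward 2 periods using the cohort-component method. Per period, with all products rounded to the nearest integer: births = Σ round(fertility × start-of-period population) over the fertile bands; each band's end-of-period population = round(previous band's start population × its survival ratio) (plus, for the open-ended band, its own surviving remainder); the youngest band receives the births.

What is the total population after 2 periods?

15871

— Period 1 —
Births: 1900 * 0.12 = 228  |  2600 * 0.105 = 273 → total 501
20–39: 6200 * 0.987 = 6119
40–59: 1900 * 0.963 = 1830
60–79: 2600 * 0.99 = 2574
80+: 9650 * 0.947 + 3200 * 0.412 = 9139 + 1318 = 10457
End of period: [501, 6119, 1830, 2574, 10457]
— Period 2 —
Births: 6119 * 0.12 = 734  |  1830 * 0.105 = 192 → total 926
20–39: 501 * 0.987 = 494
40–59: 6119 * 0.963 = 5893
60–79: 1830 * 0.99 = 1812
80+: 2574 * 0.947 + 10457 * 0.412 = 2438 + 4308 = 6746
End of period: [926, 494, 5893, 1812, 6746]
Total after period 2: 926 + 494 + 5893 + 1812 + 6746 = 15871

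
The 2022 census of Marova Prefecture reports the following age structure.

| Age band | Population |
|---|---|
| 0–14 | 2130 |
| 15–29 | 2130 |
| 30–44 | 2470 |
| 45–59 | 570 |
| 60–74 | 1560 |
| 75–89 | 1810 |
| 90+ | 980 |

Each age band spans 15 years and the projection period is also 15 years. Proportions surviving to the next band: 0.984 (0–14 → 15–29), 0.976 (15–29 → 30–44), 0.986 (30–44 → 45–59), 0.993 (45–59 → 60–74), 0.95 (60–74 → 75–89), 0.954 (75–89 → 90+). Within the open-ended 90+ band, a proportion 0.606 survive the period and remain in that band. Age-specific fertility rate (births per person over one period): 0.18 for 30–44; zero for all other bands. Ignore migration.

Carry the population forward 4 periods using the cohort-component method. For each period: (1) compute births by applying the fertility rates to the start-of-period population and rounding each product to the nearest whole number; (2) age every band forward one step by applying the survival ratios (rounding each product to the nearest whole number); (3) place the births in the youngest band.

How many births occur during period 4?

77

After projecting period 1:
Births: 2470 × 0.18 = 445
15–29: 2130 × 0.984 = 2096
30–44: 2130 × 0.976 = 2079
45–59: 2470 × 0.986 = 2435
60–74: 570 × 0.993 = 566
75–89: 1560 × 0.95 = 1482
90+: 1810 × 0.954 + 980 × 0.606 = 1727 + 594 = 2321
→ [445, 2096, 2079, 2435, 566, 1482, 2321]
After projecting period 2:
Births: 2079 × 0.18 = 374
15–29: 445 × 0.984 = 438
30–44: 2096 × 0.976 = 2046
45–59: 2079 × 0.986 = 2050
60–74: 2435 × 0.993 = 2418
75–89: 566 × 0.95 = 538
90+: 1482 × 0.954 + 2321 × 0.606 = 1414 + 1407 = 2821
→ [374, 438, 2046, 2050, 2418, 538, 2821]
After projecting period 3:
Births: 2046 × 0.18 = 368
15–29: 374 × 0.984 = 368
30–44: 438 × 0.976 = 427
45–59: 2046 × 0.986 = 2017
60–74: 2050 × 0.993 = 2036
75–89: 2418 × 0.95 = 2297
90+: 538 × 0.954 + 2821 × 0.606 = 513 + 1710 = 2223
→ [368, 368, 427, 2017, 2036, 2297, 2223]
After projecting period 4:
Births: 427 × 0.18 = 77
15–29: 368 × 0.984 = 362
30–44: 368 × 0.976 = 359
45–59: 427 × 0.986 = 421
60–74: 2017 × 0.993 = 2003
75–89: 2036 × 0.95 = 1934
90+: 2297 × 0.954 + 2223 × 0.606 = 2191 + 1347 = 3538
→ [77, 362, 359, 421, 2003, 1934, 3538]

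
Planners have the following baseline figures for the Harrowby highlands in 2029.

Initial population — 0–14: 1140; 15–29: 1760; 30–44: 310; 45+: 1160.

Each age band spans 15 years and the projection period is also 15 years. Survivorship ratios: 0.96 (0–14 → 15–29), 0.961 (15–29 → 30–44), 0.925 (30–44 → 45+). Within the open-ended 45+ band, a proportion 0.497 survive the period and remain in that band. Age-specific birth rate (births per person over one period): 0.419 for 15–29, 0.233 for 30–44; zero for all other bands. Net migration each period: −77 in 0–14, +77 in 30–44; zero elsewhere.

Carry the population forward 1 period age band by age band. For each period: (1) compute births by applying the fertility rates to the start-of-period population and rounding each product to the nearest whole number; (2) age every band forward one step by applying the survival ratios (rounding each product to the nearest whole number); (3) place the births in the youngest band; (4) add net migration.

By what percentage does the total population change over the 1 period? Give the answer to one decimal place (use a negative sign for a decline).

2.0

Call the bands 1 to 4, youngest first.
Period 1:
Births: 1760 * 0.419 = 737  |  310 * 0.233 = 72 ⇒ total 809
Band 2: 1140 * 0.96 = 1094
Band 3: 1760 * 0.961 = 1691
Band 4: 310 * 0.925 + 1160 * 0.497 = 287 + 577 = 864
Net migration: Band 1 − 77 → 732; Band 3 + 77 → 1768
Giving 732 / 1094 / 1768 / 864.
Total: 4370 → 4458; change = 88; percentage change = 2.0%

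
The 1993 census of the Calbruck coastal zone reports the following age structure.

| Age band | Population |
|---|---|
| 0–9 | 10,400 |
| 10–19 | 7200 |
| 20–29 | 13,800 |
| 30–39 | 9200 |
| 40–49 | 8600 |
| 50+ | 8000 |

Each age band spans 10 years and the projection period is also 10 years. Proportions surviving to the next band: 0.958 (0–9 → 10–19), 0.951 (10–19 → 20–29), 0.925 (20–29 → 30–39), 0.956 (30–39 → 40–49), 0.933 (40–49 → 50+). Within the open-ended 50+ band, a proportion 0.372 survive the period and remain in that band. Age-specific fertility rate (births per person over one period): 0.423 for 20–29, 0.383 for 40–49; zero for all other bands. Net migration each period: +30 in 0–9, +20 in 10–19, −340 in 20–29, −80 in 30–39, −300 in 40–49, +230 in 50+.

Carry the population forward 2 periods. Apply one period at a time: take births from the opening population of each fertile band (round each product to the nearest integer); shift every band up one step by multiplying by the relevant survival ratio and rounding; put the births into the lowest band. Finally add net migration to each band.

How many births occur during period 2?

6006

After projecting period 1:
Births: 13800 × 0.423 = 5837, 8600 × 0.383 = 3294 ⇒ total 9131
10–19: 10400 × 0.958 = 9963
20–29: 7200 × 0.951 = 6847
30–39: 13800 × 0.925 = 12765
40–49: 9200 × 0.956 = 8795
50+: 8600 × 0.933 + 8000 × 0.372 = 8024 + 2976 = 11000
Net migration: 0–9 + 30 → 9161; 10–19 + 20 → 9983; 20–29 − 340 → 6507; 30–39 − 80 → 12685; 40–49 − 300 → 8495; 50+ + 230 → 11230
Giving 9161 / 9983 / 6507 / 12685 / 8495 / 11230.
After projecting period 2:
Births: 6507 × 0.423 = 2752, 8495 × 0.383 = 3254 ⇒ total 6006
10–19: 9161 × 0.958 = 8776
20–29: 9983 × 0.951 = 9494
30–39: 6507 × 0.925 = 6019
40–49: 12685 × 0.956 = 12127
50+: 8495 × 0.933 + 11230 × 0.372 = 7926 + 4178 = 12104
Net migration: 0–9 + 30 → 6036; 10–19 + 20 → 8796; 20–29 − 340 → 9154; 30–39 − 80 → 5939; 40–49 − 300 → 11827; 50+ + 230 → 12334
Giving 6036 / 8796 / 9154 / 5939 / 11827 / 12334.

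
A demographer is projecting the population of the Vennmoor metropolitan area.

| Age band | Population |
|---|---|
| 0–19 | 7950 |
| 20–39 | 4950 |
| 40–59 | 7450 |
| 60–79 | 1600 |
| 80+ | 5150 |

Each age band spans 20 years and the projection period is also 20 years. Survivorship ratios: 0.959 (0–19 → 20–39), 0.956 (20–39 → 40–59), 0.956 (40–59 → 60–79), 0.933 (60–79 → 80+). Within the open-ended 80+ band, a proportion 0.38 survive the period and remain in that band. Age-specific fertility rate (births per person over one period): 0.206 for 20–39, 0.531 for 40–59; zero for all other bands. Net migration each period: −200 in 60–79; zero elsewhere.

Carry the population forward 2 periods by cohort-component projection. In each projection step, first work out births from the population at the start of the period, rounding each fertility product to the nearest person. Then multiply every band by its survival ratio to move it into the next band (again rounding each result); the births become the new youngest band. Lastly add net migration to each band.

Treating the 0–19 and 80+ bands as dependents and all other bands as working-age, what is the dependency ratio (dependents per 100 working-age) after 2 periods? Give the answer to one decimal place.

Let band 1 be 0–19 through band 5 = 80+.
— Period 1 —
Births: 4950 * 0.206 = 1020 ; 7450 * 0.531 = 3956 ⇒ total 4976
Band 2: 7950 * 0.959 = 7624
Band 3: 4950 * 0.956 = 4732
Band 4: 7450 * 0.956 = 7122
Band 5: 1600 * 0.933 + 5150 * 0.38 = 1493 + 1957 = 3450
Net migration: Band 4 − 200 → 6922
End of period: [4976, 7624, 4732, 6922, 3450]
— Period 2 —
Births: 7624 * 0.206 = 1571 ; 4732 * 0.531 = 2513 ⇒ total 4084
Band 2: 4976 * 0.959 = 4772
Band 3: 7624 * 0.956 = 7289
Band 4: 4732 * 0.956 = 4524
Band 5: 6922 * 0.933 + 3450 * 0.38 = 6458 + 1311 = 7769
Net migration: Band 4 − 200 → 4324
End of period: [4084, 4772, 7289, 4324, 7769]
Dependents (band 0–19 + band 80+) = 4084 + 7769 = 11853; working-age = 16385; ratio = 11853/16385 × 100 = 72.3

72.3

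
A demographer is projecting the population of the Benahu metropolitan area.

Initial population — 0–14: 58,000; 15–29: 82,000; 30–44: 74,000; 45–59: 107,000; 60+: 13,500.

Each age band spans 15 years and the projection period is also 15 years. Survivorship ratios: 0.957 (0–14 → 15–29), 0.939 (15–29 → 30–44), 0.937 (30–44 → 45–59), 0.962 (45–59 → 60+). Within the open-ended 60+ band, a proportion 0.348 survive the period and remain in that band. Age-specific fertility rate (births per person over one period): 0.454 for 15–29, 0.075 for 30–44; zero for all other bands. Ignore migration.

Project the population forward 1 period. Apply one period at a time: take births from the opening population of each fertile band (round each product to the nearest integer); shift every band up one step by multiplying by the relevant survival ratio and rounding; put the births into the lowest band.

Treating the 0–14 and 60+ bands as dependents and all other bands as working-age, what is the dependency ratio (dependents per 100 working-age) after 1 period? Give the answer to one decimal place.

Let group 1 be 0–14 through group 5 = 60+.
— Period 1 —
Births: 82000 × 0.454 = 37228, 74000 × 0.075 = 5550 → total 42778
Group 2: 58000 × 0.957 = 55506
Group 3: 82000 × 0.939 = 76998
Group 4: 74000 × 0.937 = 69338
Group 5: 107000 × 0.962 + 13500 × 0.348 = 102934 + 4698 = 107632
Giving 42778 / 55506 / 76998 / 69338 / 107632.
Dependents (band 0–14 + band 60+) = 42778 + 107632 = 150410; working-age = 201842; ratio = 150410/201842 × 100 = 74.5

74.5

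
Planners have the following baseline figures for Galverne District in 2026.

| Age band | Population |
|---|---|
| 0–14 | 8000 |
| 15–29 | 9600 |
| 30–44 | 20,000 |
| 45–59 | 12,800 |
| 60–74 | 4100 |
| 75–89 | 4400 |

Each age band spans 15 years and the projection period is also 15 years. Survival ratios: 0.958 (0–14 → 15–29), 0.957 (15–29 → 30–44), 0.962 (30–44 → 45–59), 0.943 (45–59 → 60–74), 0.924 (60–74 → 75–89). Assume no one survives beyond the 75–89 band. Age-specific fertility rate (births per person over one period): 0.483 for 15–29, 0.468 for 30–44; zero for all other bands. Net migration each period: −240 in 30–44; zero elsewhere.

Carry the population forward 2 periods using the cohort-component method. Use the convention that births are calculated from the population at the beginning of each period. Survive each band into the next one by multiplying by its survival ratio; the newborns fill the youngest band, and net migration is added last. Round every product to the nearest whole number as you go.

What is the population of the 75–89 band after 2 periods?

(Groups numbered youngest = 1 to oldest = 6.)
Period 1:
Births: 9600 * 0.483 = 4637, 20000 * 0.468 = 9360 → total 13997
Group 2: 8000 * 0.958 = 7664
Group 3: 9600 * 0.957 = 9187
Group 4: 20000 * 0.962 = 19240
Group 5: 12800 * 0.943 = 12070
Group 6: 4100 * 0.924 = 3788
Net migration: Group 3 − 240 → 8947
Population now: 0–14=13997, 15–29=7664, 30–44=8947, 45–59=19240, 60–74=12070, 75–89=3788
Period 2:
Births: 7664 * 0.483 = 3702, 8947 * 0.468 = 4187 → total 7889
Group 2: 13997 * 0.958 = 13409
Group 3: 7664 * 0.957 = 7334
Group 4: 8947 * 0.962 = 8607
Group 5: 19240 * 0.943 = 18143
Group 6: 12070 * 0.924 = 11153
Net migration: Group 3 − 240 → 7094
Population now: 0–14=7889, 15–29=13409, 30–44=7094, 45–59=8607, 60–74=18143, 75–89=11153

11153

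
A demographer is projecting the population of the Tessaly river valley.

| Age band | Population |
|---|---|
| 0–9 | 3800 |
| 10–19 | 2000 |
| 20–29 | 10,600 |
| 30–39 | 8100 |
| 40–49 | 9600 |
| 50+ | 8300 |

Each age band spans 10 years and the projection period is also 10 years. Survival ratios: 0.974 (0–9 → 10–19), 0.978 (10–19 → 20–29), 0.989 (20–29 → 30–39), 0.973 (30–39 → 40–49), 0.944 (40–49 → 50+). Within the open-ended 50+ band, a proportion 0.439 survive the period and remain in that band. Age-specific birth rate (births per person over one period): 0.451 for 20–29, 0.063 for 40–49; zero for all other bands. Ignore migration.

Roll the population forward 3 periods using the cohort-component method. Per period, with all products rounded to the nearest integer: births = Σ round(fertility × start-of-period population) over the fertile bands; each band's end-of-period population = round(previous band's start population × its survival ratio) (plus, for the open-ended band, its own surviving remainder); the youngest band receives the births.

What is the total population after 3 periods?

29556

Call the groups 1 to 6, youngest first.
— Period 1 —
Births: 10600 × 0.451 = 4781  |  9600 × 0.063 = 605 → total 5386
Group 2: 3800 × 0.974 = 3701
Group 3: 2000 × 0.978 = 1956
Group 4: 10600 × 0.989 = 10483
Group 5: 8100 × 0.973 = 7881
Group 6: 9600 × 0.944 + 8300 × 0.439 = 9062 + 3644 = 12706
→ [5386, 3701, 1956, 10483, 7881, 12706]
— Period 2 —
Births: 1956 × 0.451 = 882  |  7881 × 0.063 = 497 → total 1379
Group 2: 5386 × 0.974 = 5246
Group 3: 3701 × 0.978 = 3620
Group 4: 1956 × 0.989 = 1934
Group 5: 10483 × 0.973 = 10200
Group 6: 7881 × 0.944 + 12706 × 0.439 = 7440 + 5578 = 13018
→ [1379, 5246, 3620, 1934, 10200, 13018]
— Period 3 —
Births: 3620 × 0.451 = 1633  |  10200 × 0.063 = 643 → total 2276
Group 2: 1379 × 0.974 = 1343
Group 3: 5246 × 0.978 = 5131
Group 4: 3620 × 0.989 = 3580
Group 5: 1934 × 0.973 = 1882
Group 6: 10200 × 0.944 + 13018 × 0.439 = 9629 + 5715 = 15344
→ [2276, 1343, 5131, 3580, 1882, 15344]
Total after period 3: 2276 + 1343 + 5131 + 3580 + 1882 + 15344 = 29556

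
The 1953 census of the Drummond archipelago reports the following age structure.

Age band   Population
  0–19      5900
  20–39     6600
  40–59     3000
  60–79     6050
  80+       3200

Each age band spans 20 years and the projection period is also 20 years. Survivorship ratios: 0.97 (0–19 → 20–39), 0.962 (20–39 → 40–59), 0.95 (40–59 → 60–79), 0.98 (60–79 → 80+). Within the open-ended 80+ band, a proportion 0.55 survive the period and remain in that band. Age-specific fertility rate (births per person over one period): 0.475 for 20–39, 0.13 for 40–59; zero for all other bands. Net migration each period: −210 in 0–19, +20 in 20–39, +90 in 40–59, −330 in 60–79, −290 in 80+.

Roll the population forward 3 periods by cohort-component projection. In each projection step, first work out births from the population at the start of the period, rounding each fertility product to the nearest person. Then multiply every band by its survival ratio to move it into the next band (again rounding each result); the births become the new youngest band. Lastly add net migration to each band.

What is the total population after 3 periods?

22356

Let band 1 be 0–19 through band 5 = 80+.
Period 1.
Births: 6600 × 0.475 = 3135 ; 3000 × 0.13 = 390 → total 3525
Band 2: 5900 × 0.97 = 5723
Band 3: 6600 × 0.962 = 6349
Band 4: 3000 × 0.95 = 2850
Band 5: 6050 × 0.98 + 3200 × 0.55 = 5929 + 1760 = 7689
Net migration: Band 1 − 210 → 3315; Band 2 + 20 → 5743; Band 3 + 90 → 6439; Band 4 − 330 → 2520; Band 5 − 290 → 7399
End of period: [3315, 5743, 6439, 2520, 7399]
Period 2.
Births: 5743 × 0.475 = 2728 ; 6439 × 0.13 = 837 → total 3565
Band 2: 3315 × 0.97 = 3216
Band 3: 5743 × 0.962 = 5525
Band 4: 6439 × 0.95 = 6117
Band 5: 2520 × 0.98 + 7399 × 0.55 = 2470 + 4069 = 6539
Net migration: Band 1 − 210 → 3355; Band 2 + 20 → 3236; Band 3 + 90 → 5615; Band 4 − 330 → 5787; Band 5 − 290 → 6249
End of period: [3355, 3236, 5615, 5787, 6249]
Period 3.
Births: 3236 × 0.475 = 1537 ; 5615 × 0.13 = 730 → total 2267
Band 2: 3355 × 0.97 = 3254
Band 3: 3236 × 0.962 = 3113
Band 4: 5615 × 0.95 = 5334
Band 5: 5787 × 0.98 + 6249 × 0.55 = 5671 + 3437 = 9108
Net migration: Band 1 − 210 → 2057; Band 2 + 20 → 3274; Band 3 + 90 → 3203; Band 4 − 330 → 5004; Band 5 − 290 → 8818
End of period: [2057, 3274, 3203, 5004, 8818]
Total after period 3: 2057 + 3274 + 3203 + 5004 + 8818 = 22356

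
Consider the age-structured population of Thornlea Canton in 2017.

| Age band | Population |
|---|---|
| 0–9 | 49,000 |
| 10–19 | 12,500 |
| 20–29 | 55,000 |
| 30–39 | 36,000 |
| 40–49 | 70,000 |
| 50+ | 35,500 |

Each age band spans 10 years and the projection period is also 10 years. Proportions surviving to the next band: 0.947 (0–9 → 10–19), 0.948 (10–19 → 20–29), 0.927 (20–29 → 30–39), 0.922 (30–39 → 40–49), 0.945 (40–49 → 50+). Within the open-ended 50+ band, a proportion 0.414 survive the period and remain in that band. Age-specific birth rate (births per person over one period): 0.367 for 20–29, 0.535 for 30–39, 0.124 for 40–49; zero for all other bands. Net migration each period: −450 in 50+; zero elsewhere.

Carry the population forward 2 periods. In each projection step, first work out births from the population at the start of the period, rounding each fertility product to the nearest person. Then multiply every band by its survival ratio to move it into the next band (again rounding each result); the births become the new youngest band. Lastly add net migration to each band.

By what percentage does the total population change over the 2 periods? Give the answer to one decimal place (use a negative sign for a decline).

-4.1

— Period 1 —
Births: 55000 * 0.367 = 20185 ; 36000 * 0.535 = 19260 ; 70000 * 0.124 = 8680 — total 48125
10–19: 49000 * 0.947 = 46403
20–29: 12500 * 0.948 = 11850
30–39: 55000 * 0.927 = 50985
40–49: 36000 * 0.922 = 33192
50+: 70000 * 0.945 + 35500 * 0.414 = 66150 + 14697 = 80847
Net migration: 50+ − 450 → 80397
End of period: [48125, 46403, 11850, 50985, 33192, 80397]
— Period 2 —
Births: 11850 * 0.367 = 4349 ; 50985 * 0.535 = 27277 ; 33192 * 0.124 = 4116 — total 35742
10–19: 48125 * 0.947 = 45574
20–29: 46403 * 0.948 = 43990
30–39: 11850 * 0.927 = 10985
40–49: 50985 * 0.922 = 47008
50+: 33192 * 0.945 + 80397 * 0.414 = 31366 + 33284 = 64650
Net migration: 50+ − 450 → 64200
End of period: [35742, 45574, 43990, 10985, 47008, 64200]
Total: 258000 → 247499; change = -10501; percentage change = -4.1%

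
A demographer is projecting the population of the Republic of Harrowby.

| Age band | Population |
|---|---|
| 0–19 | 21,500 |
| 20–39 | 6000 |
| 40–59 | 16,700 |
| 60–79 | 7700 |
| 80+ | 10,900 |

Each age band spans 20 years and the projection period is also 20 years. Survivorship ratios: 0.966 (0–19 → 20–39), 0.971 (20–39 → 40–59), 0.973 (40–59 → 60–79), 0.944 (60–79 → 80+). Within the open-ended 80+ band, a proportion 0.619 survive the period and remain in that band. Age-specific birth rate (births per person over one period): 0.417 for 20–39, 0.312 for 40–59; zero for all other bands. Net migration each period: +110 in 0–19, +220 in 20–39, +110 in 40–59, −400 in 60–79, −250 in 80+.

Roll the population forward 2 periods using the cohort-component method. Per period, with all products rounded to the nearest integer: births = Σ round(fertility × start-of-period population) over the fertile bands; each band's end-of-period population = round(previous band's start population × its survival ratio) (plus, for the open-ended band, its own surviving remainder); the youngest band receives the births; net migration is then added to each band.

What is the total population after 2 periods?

67588

Period 1:
Births: 6000 * 0.417 = 2502, 16700 * 0.312 = 5210 — total 7712
20–39: 21500 * 0.966 = 20769
40–59: 6000 * 0.971 = 5826
60–79: 16700 * 0.973 = 16249
80+: 7700 * 0.944 + 10900 * 0.619 = 7269 + 6747 = 14016
Net migration: 0–19 + 110 → 7822; 20–39 + 220 → 20989; 40–59 + 110 → 5936; 60–79 − 400 → 15849; 80+ − 250 → 13766
End of period: [7822, 20989, 5936, 15849, 13766]
Period 2:
Births: 20989 * 0.417 = 8752, 5936 * 0.312 = 1852 — total 10604
20–39: 7822 * 0.966 = 7556
40–59: 20989 * 0.971 = 20380
60–79: 5936 * 0.973 = 5776
80+: 15849 * 0.944 + 13766 * 0.619 = 14961 + 8521 = 23482
Net migration: 0–19 + 110 → 10714; 20–39 + 220 → 7776; 40–59 + 110 → 20490; 60–79 − 400 → 5376; 80+ − 250 → 23232
End of period: [10714, 7776, 20490, 5376, 23232]
Total after period 2: 10714 + 7776 + 20490 + 5376 + 23232 = 67588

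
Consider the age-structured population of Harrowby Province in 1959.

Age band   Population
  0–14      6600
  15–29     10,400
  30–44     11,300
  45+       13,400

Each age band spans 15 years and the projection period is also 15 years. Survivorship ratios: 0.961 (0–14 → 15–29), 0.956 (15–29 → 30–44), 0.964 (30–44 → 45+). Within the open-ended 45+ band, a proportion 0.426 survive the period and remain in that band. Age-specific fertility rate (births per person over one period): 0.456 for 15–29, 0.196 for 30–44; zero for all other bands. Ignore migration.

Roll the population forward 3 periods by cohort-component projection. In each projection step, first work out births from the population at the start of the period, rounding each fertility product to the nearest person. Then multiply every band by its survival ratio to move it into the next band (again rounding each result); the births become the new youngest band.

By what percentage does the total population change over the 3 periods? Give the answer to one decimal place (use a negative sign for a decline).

-32.3

Let group 1 be 0–14 through group 4 = 45+.
Period 1:
Births: 10400 × 0.456 = 4742  |  11300 × 0.196 = 2215 → total 6957
Group 2: 6600 × 0.961 = 6343
Group 3: 10400 × 0.956 = 9942
Group 4: 11300 × 0.964 + 13400 × 0.426 = 10893 + 5708 = 16601
Population now: 0–14=6957, 15–29=6343, 30–44=9942, 45+=16601
Period 2:
Births: 6343 × 0.456 = 2892  |  9942 × 0.196 = 1949 → total 4841
Group 2: 6957 × 0.961 = 6686
Group 3: 6343 × 0.956 = 6064
Group 4: 9942 × 0.964 + 16601 × 0.426 = 9584 + 7072 = 16656
Population now: 0–14=4841, 15–29=6686, 30–44=6064, 45+=16656
Period 3:
Births: 6686 × 0.456 = 3049  |  6064 × 0.196 = 1189 → total 4238
Group 2: 4841 × 0.961 = 4652
Group 3: 6686 × 0.956 = 6392
Group 4: 6064 × 0.964 + 16656 × 0.426 = 5846 + 7095 = 12941
Population now: 0–14=4238, 15–29=4652, 30–44=6392, 45+=12941
Total: 41700 → 28223; change = -13477; percentage change = -32.3%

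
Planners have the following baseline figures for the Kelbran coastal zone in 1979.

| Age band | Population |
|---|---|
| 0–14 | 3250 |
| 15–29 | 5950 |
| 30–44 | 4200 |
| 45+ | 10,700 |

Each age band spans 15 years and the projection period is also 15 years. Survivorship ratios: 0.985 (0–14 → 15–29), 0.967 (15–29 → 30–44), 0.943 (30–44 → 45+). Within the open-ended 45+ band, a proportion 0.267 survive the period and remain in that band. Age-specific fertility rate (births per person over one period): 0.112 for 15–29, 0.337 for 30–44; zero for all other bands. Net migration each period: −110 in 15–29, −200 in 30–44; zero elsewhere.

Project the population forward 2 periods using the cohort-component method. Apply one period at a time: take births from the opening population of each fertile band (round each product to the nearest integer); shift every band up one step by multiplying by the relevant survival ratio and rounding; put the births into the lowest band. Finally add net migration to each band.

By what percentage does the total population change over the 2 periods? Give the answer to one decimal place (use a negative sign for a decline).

-41.9

Period 1:
Births: 5950 × 0.112 = 666  |  4200 × 0.337 = 1415 → total 2081
15–29: 3250 × 0.985 = 3201
30–44: 5950 × 0.967 = 5754
45+: 4200 × 0.943 + 10700 × 0.267 = 3961 + 2857 = 6818
Net migration: 15–29 − 110 → 3091; 30–44 − 200 → 5554
End of period: [2081, 3091, 5554, 6818]
Period 2:
Births: 3091 × 0.112 = 346  |  5554 × 0.337 = 1872 → total 2218
15–29: 2081 × 0.985 = 2050
30–44: 3091 × 0.967 = 2989
45+: 5554 × 0.943 + 6818 × 0.267 = 5237 + 1820 = 7057
Net migration: 15–29 − 110 → 1940; 30–44 − 200 → 2789
End of period: [2218, 1940, 2789, 7057]
Total: 24100 → 14004; change = -10096; percentage change = -41.9%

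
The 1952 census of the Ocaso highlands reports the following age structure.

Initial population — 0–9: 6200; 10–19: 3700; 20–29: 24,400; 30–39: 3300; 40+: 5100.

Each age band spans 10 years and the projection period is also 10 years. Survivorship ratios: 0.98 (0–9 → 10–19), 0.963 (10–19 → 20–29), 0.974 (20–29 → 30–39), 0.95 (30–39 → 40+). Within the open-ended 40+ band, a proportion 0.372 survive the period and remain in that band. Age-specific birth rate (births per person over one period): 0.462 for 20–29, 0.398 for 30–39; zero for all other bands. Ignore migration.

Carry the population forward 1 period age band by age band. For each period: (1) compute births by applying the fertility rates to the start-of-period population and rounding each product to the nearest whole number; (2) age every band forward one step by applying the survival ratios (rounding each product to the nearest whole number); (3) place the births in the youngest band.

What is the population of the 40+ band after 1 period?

After projecting period 1:
Births: 24400 * 0.462 = 11273, 3300 * 0.398 = 1313 → total 12586
10–19: 6200 * 0.98 = 6076
20–29: 3700 * 0.963 = 3563
30–39: 24400 * 0.974 = 23766
40+: 3300 * 0.95 + 5100 * 0.372 = 3135 + 1897 = 5032
Giving 12586 / 6076 / 3563 / 23766 / 5032.

5032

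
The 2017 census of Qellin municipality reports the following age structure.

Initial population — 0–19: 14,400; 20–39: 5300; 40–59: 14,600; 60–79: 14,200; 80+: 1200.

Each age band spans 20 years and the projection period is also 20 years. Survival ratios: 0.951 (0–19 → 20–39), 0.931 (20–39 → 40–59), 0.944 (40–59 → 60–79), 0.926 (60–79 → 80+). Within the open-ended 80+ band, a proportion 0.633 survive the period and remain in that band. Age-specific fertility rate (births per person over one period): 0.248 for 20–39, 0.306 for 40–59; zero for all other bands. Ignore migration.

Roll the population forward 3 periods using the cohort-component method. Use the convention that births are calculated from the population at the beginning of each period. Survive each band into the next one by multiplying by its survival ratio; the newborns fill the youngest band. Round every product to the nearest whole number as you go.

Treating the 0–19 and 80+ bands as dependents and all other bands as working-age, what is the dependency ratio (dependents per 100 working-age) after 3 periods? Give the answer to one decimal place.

[period 1]
Births: 5300 × 0.248 = 1314, 14600 × 0.306 = 4468 → 5782
20–39: 14400 × 0.951 = 13694
40–59: 5300 × 0.931 = 4934
60–79: 14600 × 0.944 = 13782
80+: 14200 × 0.926 + 1200 × 0.633 = 13149 + 760 = 13909
Population now: 0–19=5782, 20–39=13694, 40–59=4934, 60–79=13782, 80+=13909
[period 2]
Births: 13694 × 0.248 = 3396, 4934 × 0.306 = 1510 → 4906
20–39: 5782 × 0.951 = 5499
40–59: 13694 × 0.931 = 12749
60–79: 4934 × 0.944 = 4658
80+: 13782 × 0.926 + 13909 × 0.633 = 12762 + 8804 = 21566
Population now: 0–19=4906, 20–39=5499, 40–59=12749, 60–79=4658, 80+=21566
[period 3]
Births: 5499 × 0.248 = 1364, 12749 × 0.306 = 3901 → 5265
20–39: 4906 × 0.951 = 4666
40–59: 5499 × 0.931 = 5120
60–79: 12749 × 0.944 = 12035
80+: 4658 × 0.926 + 21566 × 0.633 = 4313 + 13651 = 17964
Population now: 0–19=5265, 20–39=4666, 40–59=5120, 60–79=12035, 80+=17964
Dependents (band 0–19 + band 80+) = 5265 + 17964 = 23229; working-age = 21821; ratio = 23229/21821 × 100 = 106.5

106.5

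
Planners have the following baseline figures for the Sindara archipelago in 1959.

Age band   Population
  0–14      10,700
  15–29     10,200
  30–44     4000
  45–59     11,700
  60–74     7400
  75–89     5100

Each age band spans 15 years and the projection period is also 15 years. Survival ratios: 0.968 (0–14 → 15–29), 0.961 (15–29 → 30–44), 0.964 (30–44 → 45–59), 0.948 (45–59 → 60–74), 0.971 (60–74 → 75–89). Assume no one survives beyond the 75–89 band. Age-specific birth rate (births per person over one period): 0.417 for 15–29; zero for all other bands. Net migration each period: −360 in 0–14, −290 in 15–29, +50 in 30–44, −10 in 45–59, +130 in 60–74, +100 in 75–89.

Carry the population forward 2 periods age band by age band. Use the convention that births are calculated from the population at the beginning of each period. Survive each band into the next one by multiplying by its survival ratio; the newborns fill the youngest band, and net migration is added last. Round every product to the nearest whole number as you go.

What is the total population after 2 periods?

41301

(Groups numbered youngest = 1 to oldest = 6.)
[period 1]
Births: 10200 × 0.417 = 4253
Group 2: 10700 × 0.968 = 10358
Group 3: 10200 × 0.961 = 9802
Group 4: 4000 × 0.964 = 3856
Group 5: 11700 × 0.948 = 11092
Group 6: 7400 × 0.971 = 7185
Net migration: Group 1 − 360 → 3893; Group 2 − 290 → 10068; Group 3 + 50 → 9852; Group 4 − 10 → 3846; Group 5 + 130 → 11222; Group 6 + 100 → 7285
Population now: 0–14=3893, 15–29=10068, 30–44=9852, 45–59=3846, 60–74=11222, 75–89=7285
[period 2]
Births: 10068 × 0.417 = 4198
Group 2: 3893 × 0.968 = 3768
Group 3: 10068 × 0.961 = 9675
Group 4: 9852 × 0.964 = 9497
Group 5: 3846 × 0.948 = 3646
Group 6: 11222 × 0.971 = 10897
Net migration: Group 1 − 360 → 3838; Group 2 − 290 → 3478; Group 3 + 50 → 9725; Group 4 − 10 → 9487; Group 5 + 130 → 3776; Group 6 + 100 → 10997
Population now: 0–14=3838, 15–29=3478, 30–44=9725, 45–59=9487, 60–74=3776, 75–89=10997
Total after period 2: 3838 + 3478 + 9725 + 9487 + 3776 + 10997 = 41301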